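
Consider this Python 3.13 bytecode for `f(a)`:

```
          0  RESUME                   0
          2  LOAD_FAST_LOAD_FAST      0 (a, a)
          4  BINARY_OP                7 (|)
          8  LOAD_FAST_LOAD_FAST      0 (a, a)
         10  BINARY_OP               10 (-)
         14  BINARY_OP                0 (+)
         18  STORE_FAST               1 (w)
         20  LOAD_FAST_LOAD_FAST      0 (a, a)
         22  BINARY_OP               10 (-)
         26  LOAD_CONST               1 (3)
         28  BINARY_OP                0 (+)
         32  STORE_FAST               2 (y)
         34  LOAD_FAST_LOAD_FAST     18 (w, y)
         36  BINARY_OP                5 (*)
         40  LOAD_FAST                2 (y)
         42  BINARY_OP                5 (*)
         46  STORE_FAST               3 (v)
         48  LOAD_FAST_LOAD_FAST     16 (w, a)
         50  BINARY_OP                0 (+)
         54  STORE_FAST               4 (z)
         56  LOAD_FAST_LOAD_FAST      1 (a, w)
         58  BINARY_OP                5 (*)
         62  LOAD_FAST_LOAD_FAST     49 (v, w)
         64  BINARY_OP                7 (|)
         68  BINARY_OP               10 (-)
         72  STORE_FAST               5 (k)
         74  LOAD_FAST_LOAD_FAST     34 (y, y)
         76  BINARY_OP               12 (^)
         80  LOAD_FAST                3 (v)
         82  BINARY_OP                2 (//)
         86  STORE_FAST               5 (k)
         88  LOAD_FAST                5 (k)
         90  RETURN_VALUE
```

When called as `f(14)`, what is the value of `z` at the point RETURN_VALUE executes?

28

LOAD_FAST_LOAD_FAST a,a → push 14,14. Stack: [14, 14]
BINARY_OP | → 14 | 14 = 14. Stack: [14]
LOAD_FAST_LOAD_FAST a,a → push 14,14. Stack: [14, 14, 14]
BINARY_OP - → 14 - 14 = 0. Stack: [14, 0]
BINARY_OP + → 14 + 0 = 14. Stack: [14]
STORE_FAST w → w=14. Stack: []
LOAD_FAST_LOAD_FAST a,a → push 14,14. Stack: [14, 14]
BINARY_OP - → 14 - 14 = 0. Stack: [0]
LOAD_CONST → push 3. Stack: [0, 3]
BINARY_OP + → 0 + 3 = 3. Stack: [3]
STORE_FAST y → y=3. Stack: []
LOAD_FAST_LOAD_FAST w,y → push 14,3. Stack: [14, 3]
BINARY_OP * → 14 * 3 = 42. Stack: [42]
LOAD_FAST y → push 3. Stack: [42, 3]
BINARY_OP * → 42 * 3 = 126. Stack: [126]
STORE_FAST v → v=126. Stack: []
LOAD_FAST_LOAD_FAST w,a → push 14,14. Stack: [14, 14]
BINARY_OP + → 14 + 14 = 28. Stack: [28]
STORE_FAST z → z=28. Stack: []
LOAD_FAST_LOAD_FAST a,w → push 14,14. Stack: [14, 14]
BINARY_OP * → 14 * 14 = 196. Stack: [196]
LOAD_FAST_LOAD_FAST v,w → push 126,14. Stack: [196, 126, 14]
BINARY_OP | → 126 | 14 = 126. Stack: [196, 126]
BINARY_OP - → 196 - 126 = 70. Stack: [70]
STORE_FAST k → k=70. Stack: []
LOAD_FAST_LOAD_FAST y,y → push 3,3. Stack: [3, 3]
BINARY_OP ^ → 3 ^ 3 = 0. Stack: [0]
LOAD_FAST v → push 126. Stack: [0, 126]
BINARY_OP // → 0 // 126 = 0. Stack: [0]
STORE_FAST k → k=0. Stack: []
LOAD_FAST k → push 0. Stack: [0]
RETURN_VALUE → return 0.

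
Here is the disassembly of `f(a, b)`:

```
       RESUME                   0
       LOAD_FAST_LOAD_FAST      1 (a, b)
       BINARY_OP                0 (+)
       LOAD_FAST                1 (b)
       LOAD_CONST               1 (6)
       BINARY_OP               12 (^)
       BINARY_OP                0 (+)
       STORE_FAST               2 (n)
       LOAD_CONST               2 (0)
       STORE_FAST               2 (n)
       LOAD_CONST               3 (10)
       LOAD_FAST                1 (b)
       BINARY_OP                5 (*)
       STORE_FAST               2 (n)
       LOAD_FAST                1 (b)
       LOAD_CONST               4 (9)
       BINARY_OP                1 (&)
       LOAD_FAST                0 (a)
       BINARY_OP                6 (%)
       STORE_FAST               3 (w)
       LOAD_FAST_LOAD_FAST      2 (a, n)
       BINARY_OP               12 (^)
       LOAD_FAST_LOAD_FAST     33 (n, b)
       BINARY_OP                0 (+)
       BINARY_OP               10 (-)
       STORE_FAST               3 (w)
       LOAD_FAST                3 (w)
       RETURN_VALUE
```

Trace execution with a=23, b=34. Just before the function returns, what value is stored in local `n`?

340

LOAD_FAST_LOAD_FAST a,b → push 23,34. Stack: [23, 34]
BINARY_OP + → 23 + 34 = 57. Stack: [57]
LOAD_FAST b → push 34. Stack: [57, 34]
LOAD_CONST → push 6. Stack: [57, 34, 6]
BINARY_OP ^ → 34 ^ 6 = 36. Stack: [57, 36]
BINARY_OP + → 57 + 36 = 93. Stack: [93]
STORE_FAST n → n=93. Stack: []
LOAD_CONST → push 0. Stack: [0]
STORE_FAST n → n=0. Stack: []
LOAD_CONST → push 10. Stack: [10]
LOAD_FAST b → push 34. Stack: [10, 34]
BINARY_OP * → 10 * 34 = 340. Stack: [340]
STORE_FAST n → n=340. Stack: []
LOAD_FAST b → push 34. Stack: [34]
LOAD_CONST → push 9. Stack: [34, 9]
BINARY_OP & → 34 & 9 = 0. Stack: [0]
LOAD_FAST a → push 23. Stack: [0, 23]
BINARY_OP % → 0 % 23 = 0. Stack: [0]
STORE_FAST w → w=0. Stack: []
LOAD_FAST_LOAD_FAST a,n → push 23,340. Stack: [23, 340]
BINARY_OP ^ → 23 ^ 340 = 323. Stack: [323]
LOAD_FAST_LOAD_FAST n,b → push 340,34. Stack: [323, 340, 34]
BINARY_OP + → 340 + 34 = 374. Stack: [323, 374]
BINARY_OP - → 323 - 374 = -51. Stack: [-51]
STORE_FAST w → w=-51. Stack: []
LOAD_FAST w → push -51. Stack: [-51]
RETURN_VALUE → return -51.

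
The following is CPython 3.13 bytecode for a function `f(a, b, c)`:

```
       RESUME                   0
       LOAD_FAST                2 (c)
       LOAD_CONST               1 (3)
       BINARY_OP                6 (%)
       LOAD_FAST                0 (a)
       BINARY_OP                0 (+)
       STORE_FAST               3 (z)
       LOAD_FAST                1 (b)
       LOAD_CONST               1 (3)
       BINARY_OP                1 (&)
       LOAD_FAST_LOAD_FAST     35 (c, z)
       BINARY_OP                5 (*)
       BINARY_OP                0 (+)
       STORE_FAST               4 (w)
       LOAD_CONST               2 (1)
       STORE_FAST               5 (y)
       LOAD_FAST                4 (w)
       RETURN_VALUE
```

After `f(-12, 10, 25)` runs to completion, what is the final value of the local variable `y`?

1

LOAD_FAST c → push 25. Stack: [25]
LOAD_CONST → push 3. Stack: [25, 3]
BINARY_OP % → 25 % 3 = 1. Stack: [1]
LOAD_FAST a → push -12. Stack: [1, -12]
BINARY_OP + → 1 + -12 = -11. Stack: [-11]
STORE_FAST z → z=-11. Stack: []
LOAD_FAST b → push 10. Stack: [10]
LOAD_CONST → push 3. Stack: [10, 3]
BINARY_OP & → 10 & 3 = 2. Stack: [2]
LOAD_FAST_LOAD_FAST c,z → push 25,-11. Stack: [2, 25, -11]
BINARY_OP * → 25 * -11 = -275. Stack: [2, -275]
BINARY_OP + → 2 + -275 = -273. Stack: [-273]
STORE_FAST w → w=-273. Stack: []
LOAD_CONST → push 1. Stack: [1]
STORE_FAST y → y=1. Stack: []
LOAD_FAST w → push -273. Stack: [-273]
RETURN_VALUE → return -273.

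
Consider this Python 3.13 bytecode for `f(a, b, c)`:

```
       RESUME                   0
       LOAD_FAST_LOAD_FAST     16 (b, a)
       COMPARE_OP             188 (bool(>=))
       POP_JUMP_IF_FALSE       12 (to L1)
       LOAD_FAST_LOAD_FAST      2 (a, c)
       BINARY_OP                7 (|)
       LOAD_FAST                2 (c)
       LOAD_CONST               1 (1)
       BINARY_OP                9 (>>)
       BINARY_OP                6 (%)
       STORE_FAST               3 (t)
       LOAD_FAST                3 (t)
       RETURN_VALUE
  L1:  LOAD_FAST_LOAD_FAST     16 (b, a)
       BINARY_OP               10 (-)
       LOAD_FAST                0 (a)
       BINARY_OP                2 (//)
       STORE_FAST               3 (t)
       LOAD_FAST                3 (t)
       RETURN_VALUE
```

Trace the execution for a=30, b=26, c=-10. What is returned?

LOAD_FAST_LOAD_FAST b,a → push 26,30. Stack: [26, 30]
COMPARE_OP bool(>=) → 26 vs 30 = False. Stack: [False]
POP_JUMP_IF_FALSE → pop False; jump. Stack: []
LOAD_FAST_LOAD_FAST b,a → push 26,30. Stack: [26, 30]
BINARY_OP - → 26 - 30 = -4. Stack: [-4]
LOAD_FAST a → push 30. Stack: [-4, 30]
BINARY_OP // → -4 // 30 = -1. Stack: [-1]
STORE_FAST t → t=-1. Stack: []
LOAD_FAST t → push -1. Stack: [-1]
RETURN_VALUE → return -1.

-1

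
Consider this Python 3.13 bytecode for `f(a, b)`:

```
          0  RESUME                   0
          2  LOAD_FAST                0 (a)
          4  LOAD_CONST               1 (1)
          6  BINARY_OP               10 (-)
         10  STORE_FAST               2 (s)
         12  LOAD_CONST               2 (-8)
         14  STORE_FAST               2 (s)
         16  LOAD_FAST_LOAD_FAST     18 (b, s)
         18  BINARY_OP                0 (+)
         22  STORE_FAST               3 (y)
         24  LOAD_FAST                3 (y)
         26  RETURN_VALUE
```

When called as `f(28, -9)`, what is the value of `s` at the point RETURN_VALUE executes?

LOAD_FAST a → push 28. Stack: [28]
LOAD_CONST → push 1. Stack: [28, 1]
BINARY_OP - → 28 - 1 = 27. Stack: [27]
STORE_FAST s → s=27. Stack: []
LOAD_CONST → push -8. Stack: [-8]
STORE_FAST s → s=-8. Stack: []
LOAD_FAST_LOAD_FAST b,s → push -9,-8. Stack: [-9, -8]
BINARY_OP + → -9 + -8 = -17. Stack: [-17]
STORE_FAST y → y=-17. Stack: []
LOAD_FAST y → push -17. Stack: [-17]
RETURN_VALUE → return -17.

-8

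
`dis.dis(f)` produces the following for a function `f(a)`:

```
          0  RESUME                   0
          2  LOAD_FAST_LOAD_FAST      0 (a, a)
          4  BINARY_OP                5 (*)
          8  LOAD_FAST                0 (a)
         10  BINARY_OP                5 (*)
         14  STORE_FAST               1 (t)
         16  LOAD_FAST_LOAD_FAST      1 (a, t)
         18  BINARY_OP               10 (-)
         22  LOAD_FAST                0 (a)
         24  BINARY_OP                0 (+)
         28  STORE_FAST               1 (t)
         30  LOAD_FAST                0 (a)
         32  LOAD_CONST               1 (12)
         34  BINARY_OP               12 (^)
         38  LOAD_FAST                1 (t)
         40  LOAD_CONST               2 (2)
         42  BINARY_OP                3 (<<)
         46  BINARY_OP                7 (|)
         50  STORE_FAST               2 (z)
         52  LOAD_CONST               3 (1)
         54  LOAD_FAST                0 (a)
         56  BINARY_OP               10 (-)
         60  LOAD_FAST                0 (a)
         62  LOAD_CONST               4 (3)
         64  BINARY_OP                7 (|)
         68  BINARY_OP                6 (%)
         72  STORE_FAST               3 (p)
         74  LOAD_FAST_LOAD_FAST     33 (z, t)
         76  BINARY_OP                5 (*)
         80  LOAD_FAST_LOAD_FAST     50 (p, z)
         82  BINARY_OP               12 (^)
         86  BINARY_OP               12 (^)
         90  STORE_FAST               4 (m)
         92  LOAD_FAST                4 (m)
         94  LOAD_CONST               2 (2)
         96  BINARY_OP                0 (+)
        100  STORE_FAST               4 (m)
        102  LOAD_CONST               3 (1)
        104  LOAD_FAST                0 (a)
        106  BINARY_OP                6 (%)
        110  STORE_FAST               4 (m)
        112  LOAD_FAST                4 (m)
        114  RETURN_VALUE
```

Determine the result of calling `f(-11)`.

-10

LOAD_FAST_LOAD_FAST a,a → push -11,-11. Stack: [-11, -11]
BINARY_OP * → -11 * -11 = 121. Stack: [121]
LOAD_FAST a → push -11. Stack: [121, -11]
BINARY_OP * → 121 * -11 = -1331. Stack: [-1331]
STORE_FAST t → t=-1331. Stack: []
LOAD_FAST_LOAD_FAST a,t → push -11,-1331. Stack: [-11, -1331]
BINARY_OP - → -11 - -1331 = 1320. Stack: [1320]
LOAD_FAST a → push -11. Stack: [1320, -11]
BINARY_OP + → 1320 + -11 = 1309. Stack: [1309]
STORE_FAST t → t=1309. Stack: []
LOAD_FAST a → push -11. Stack: [-11]
LOAD_CONST → push 12. Stack: [-11, 12]
BINARY_OP ^ → -11 ^ 12 = -7. Stack: [-7]
LOAD_FAST t → push 1309. Stack: [-7, 1309]
LOAD_CONST → push 2. Stack: [-7, 1309, 2]
BINARY_OP << → 1309 << 2 = 5236. Stack: [-7, 5236]
BINARY_OP | → -7 | 5236 = -3. Stack: [-3]
STORE_FAST z → z=-3. Stack: []
LOAD_CONST → push 1. Stack: [1]
LOAD_FAST a → push -11. Stack: [1, -11]
BINARY_OP - → 1 - -11 = 12. Stack: [12]
LOAD_FAST a → push -11. Stack: [12, -11]
LOAD_CONST → push 3. Stack: [12, -11, 3]
BINARY_OP | → -11 | 3 = -9. Stack: [12, -9]
BINARY_OP % → 12 % -9 = -6. Stack: [-6]
STORE_FAST p → p=-6. Stack: []
LOAD_FAST_LOAD_FAST z,t → push -3,1309. Stack: [-3, 1309]
BINARY_OP * → -3 * 1309 = -3927. Stack: [-3927]
LOAD_FAST_LOAD_FAST p,z → push -6,-3. Stack: [-3927, -6, -3]
BINARY_OP ^ → -6 ^ -3 = 7. Stack: [-3927, 7]
BINARY_OP ^ → -3927 ^ 7 = -3922. Stack: [-3922]
STORE_FAST m → m=-3922. Stack: []
LOAD_FAST m → push -3922. Stack: [-3922]
LOAD_CONST → push 2. Stack: [-3922, 2]
BINARY_OP + → -3922 + 2 = -3920. Stack: [-3920]
STORE_FAST m → m=-3920. Stack: []
LOAD_CONST → push 1. Stack: [1]
LOAD_FAST a → push -11. Stack: [1, -11]
BINARY_OP % → 1 % -11 = -10. Stack: [-10]
STORE_FAST m → m=-10. Stack: []
LOAD_FAST m → push -10. Stack: [-10]
RETURN_VALUE → return -10.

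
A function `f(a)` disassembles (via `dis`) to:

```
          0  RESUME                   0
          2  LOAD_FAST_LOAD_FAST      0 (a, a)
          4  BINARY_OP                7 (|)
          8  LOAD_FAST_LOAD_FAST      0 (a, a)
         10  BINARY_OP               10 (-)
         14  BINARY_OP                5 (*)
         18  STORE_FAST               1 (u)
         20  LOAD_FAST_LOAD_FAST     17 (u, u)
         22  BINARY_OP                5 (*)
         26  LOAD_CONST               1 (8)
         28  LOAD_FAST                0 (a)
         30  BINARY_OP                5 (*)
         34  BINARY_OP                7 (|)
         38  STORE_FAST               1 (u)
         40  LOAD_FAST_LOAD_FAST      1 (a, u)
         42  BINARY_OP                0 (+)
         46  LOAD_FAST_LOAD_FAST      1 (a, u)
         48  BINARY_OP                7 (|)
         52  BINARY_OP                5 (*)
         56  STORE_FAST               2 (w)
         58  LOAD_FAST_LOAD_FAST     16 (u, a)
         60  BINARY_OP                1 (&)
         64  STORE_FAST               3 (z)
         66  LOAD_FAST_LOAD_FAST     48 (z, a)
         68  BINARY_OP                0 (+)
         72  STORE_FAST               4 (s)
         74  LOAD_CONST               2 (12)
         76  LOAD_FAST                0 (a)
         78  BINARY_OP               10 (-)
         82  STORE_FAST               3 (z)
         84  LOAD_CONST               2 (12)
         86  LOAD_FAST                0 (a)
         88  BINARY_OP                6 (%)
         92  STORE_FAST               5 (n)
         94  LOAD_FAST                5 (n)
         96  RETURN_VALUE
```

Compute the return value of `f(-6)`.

LOAD_FAST_LOAD_FAST a,a → push -6,-6. Stack: [-6, -6]
BINARY_OP | → -6 | -6 = -6. Stack: [-6]
LOAD_FAST_LOAD_FAST a,a → push -6,-6. Stack: [-6, -6, -6]
BINARY_OP - → -6 - -6 = 0. Stack: [-6, 0]
BINARY_OP * → -6 * 0 = 0. Stack: [0]
STORE_FAST u → u=0. Stack: []
LOAD_FAST_LOAD_FAST u,u → push 0,0. Stack: [0, 0]
BINARY_OP * → 0 * 0 = 0. Stack: [0]
LOAD_CONST → push 8. Stack: [0, 8]
LOAD_FAST a → push -6. Stack: [0, 8, -6]
BINARY_OP * → 8 * -6 = -48. Stack: [0, -48]
BINARY_OP | → 0 | -48 = -48. Stack: [-48]
STORE_FAST u → u=-48. Stack: []
LOAD_FAST_LOAD_FAST a,u → push -6,-48. Stack: [-6, -48]
BINARY_OP + → -6 + -48 = -54. Stack: [-54]
LOAD_FAST_LOAD_FAST a,u → push -6,-48. Stack: [-54, -6, -48]
BINARY_OP | → -6 | -48 = -6. Stack: [-54, -6]
BINARY_OP * → -54 * -6 = 324. Stack: [324]
STORE_FAST w → w=324. Stack: []
LOAD_FAST_LOAD_FAST u,a → push -48,-6. Stack: [-48, -6]
BINARY_OP & → -48 & -6 = -48. Stack: [-48]
STORE_FAST z → z=-48. Stack: []
LOAD_FAST_LOAD_FAST z,a → push -48,-6. Stack: [-48, -6]
BINARY_OP + → -48 + -6 = -54. Stack: [-54]
STORE_FAST s → s=-54. Stack: []
LOAD_CONST → push 12. Stack: [12]
LOAD_FAST a → push -6. Stack: [12, -6]
BINARY_OP - → 12 - -6 = 18. Stack: [18]
STORE_FAST z → z=18. Stack: []
LOAD_CONST → push 12. Stack: [12]
LOAD_FAST a → push -6. Stack: [12, -6]
BINARY_OP % → 12 % -6 = 0. Stack: [0]
STORE_FAST n → n=0. Stack: []
LOAD_FAST n → push 0. Stack: [0]
RETURN_VALUE → return 0.

0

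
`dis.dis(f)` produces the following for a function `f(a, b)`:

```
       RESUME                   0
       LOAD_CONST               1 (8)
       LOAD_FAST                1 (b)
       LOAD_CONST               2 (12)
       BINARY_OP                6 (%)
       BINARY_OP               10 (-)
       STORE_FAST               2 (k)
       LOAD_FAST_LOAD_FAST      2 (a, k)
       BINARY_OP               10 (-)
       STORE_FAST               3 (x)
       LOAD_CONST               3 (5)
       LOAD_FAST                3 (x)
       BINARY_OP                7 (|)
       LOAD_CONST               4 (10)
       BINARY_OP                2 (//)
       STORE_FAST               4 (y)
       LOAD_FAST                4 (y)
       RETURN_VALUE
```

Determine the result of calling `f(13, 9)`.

1

LOAD_CONST → push 8. Stack: [8]
LOAD_FAST b → push 9. Stack: [8, 9]
LOAD_CONST → push 12. Stack: [8, 9, 12]
BINARY_OP % → 9 % 12 = 9. Stack: [8, 9]
BINARY_OP - → 8 - 9 = -1. Stack: [-1]
STORE_FAST k → k=-1. Stack: []
LOAD_FAST_LOAD_FAST a,k → push 13,-1. Stack: [13, -1]
BINARY_OP - → 13 - -1 = 14. Stack: [14]
STORE_FAST x → x=14. Stack: []
LOAD_CONST → push 5. Stack: [5]
LOAD_FAST x → push 14. Stack: [5, 14]
BINARY_OP | → 5 | 14 = 15. Stack: [15]
LOAD_CONST → push 10. Stack: [15, 10]
BINARY_OP // → 15 // 10 = 1. Stack: [1]
STORE_FAST y → y=1. Stack: []
LOAD_FAST y → push 1. Stack: [1]
RETURN_VALUE → return 1.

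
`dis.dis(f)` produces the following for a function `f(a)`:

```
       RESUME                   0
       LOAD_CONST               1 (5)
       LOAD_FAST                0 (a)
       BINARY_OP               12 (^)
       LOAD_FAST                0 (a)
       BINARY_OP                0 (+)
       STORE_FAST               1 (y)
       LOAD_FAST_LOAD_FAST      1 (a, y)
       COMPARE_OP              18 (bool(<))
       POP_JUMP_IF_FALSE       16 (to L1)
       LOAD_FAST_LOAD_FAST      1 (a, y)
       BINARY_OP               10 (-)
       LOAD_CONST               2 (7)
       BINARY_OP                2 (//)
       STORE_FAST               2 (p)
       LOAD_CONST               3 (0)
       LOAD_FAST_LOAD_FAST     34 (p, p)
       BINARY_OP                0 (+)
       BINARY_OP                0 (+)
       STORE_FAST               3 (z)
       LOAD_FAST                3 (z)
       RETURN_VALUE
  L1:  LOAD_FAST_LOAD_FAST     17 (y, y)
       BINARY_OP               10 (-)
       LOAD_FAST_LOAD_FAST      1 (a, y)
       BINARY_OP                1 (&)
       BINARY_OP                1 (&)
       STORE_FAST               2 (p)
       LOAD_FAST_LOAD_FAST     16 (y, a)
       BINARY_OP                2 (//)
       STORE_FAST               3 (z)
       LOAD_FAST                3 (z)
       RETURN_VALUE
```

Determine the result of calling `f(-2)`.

LOAD_CONST → push 5. Stack: [5]
LOAD_FAST a → push -2. Stack: [5, -2]
BINARY_OP ^ → 5 ^ -2 = -5. Stack: [-5]
LOAD_FAST a → push -2. Stack: [-5, -2]
BINARY_OP + → -5 + -2 = -7. Stack: [-7]
STORE_FAST y → y=-7. Stack: []
LOAD_FAST_LOAD_FAST a,y → push -2,-7. Stack: [-2, -7]
COMPARE_OP bool(<) → -2 vs -7 = False. Stack: [False]
POP_JUMP_IF_FALSE → pop False; jump. Stack: []
LOAD_FAST_LOAD_FAST y,y → push -7,-7. Stack: [-7, -7]
BINARY_OP - → -7 - -7 = 0. Stack: [0]
LOAD_FAST_LOAD_FAST a,y → push -2,-7. Stack: [0, -2, -7]
BINARY_OP & → -2 & -7 = -8. Stack: [0, -8]
BINARY_OP & → 0 & -8 = 0. Stack: [0]
STORE_FAST p → p=0. Stack: []
LOAD_FAST_LOAD_FAST y,a → push -7,-2. Stack: [-7, -2]
BINARY_OP // → -7 // -2 = 3. Stack: [3]
STORE_FAST z → z=3. Stack: []
LOAD_FAST z → push 3. Stack: [3]
RETURN_VALUE → return 3.

3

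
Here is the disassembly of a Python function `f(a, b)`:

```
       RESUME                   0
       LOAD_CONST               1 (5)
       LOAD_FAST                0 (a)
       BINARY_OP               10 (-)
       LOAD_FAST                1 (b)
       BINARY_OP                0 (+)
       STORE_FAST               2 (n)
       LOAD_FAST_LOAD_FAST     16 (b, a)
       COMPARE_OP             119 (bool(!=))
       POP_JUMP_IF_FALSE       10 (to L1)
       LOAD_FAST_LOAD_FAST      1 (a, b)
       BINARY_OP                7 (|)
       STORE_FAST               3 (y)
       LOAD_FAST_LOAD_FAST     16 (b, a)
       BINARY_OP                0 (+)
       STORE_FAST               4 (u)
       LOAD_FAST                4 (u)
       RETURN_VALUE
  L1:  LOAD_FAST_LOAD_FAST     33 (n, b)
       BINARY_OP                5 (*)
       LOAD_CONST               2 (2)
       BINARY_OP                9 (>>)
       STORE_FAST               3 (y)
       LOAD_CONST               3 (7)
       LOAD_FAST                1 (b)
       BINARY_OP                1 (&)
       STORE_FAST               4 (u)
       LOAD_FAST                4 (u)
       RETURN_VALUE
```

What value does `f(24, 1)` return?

25

LOAD_CONST → push 5. Stack: [5]
LOAD_FAST a → push 24. Stack: [5, 24]
BINARY_OP - → 5 - 24 = -19. Stack: [-19]
LOAD_FAST b → push 1. Stack: [-19, 1]
BINARY_OP + → -19 + 1 = -18. Stack: [-18]
STORE_FAST n → n=-18. Stack: []
LOAD_FAST_LOAD_FAST b,a → push 1,24. Stack: [1, 24]
COMPARE_OP bool(!=) → 1 vs 24 = True. Stack: [True]
POP_JUMP_IF_FALSE → pop True; no jump. Stack: []
LOAD_FAST_LOAD_FAST a,b → push 24,1. Stack: [24, 1]
BINARY_OP | → 24 | 1 = 25. Stack: [25]
STORE_FAST y → y=25. Stack: []
LOAD_FAST_LOAD_FAST b,a → push 1,24. Stack: [1, 24]
BINARY_OP + → 1 + 24 = 25. Stack: [25]
STORE_FAST u → u=25. Stack: []
LOAD_FAST u → push 25. Stack: [25]
RETURN_VALUE → return 25.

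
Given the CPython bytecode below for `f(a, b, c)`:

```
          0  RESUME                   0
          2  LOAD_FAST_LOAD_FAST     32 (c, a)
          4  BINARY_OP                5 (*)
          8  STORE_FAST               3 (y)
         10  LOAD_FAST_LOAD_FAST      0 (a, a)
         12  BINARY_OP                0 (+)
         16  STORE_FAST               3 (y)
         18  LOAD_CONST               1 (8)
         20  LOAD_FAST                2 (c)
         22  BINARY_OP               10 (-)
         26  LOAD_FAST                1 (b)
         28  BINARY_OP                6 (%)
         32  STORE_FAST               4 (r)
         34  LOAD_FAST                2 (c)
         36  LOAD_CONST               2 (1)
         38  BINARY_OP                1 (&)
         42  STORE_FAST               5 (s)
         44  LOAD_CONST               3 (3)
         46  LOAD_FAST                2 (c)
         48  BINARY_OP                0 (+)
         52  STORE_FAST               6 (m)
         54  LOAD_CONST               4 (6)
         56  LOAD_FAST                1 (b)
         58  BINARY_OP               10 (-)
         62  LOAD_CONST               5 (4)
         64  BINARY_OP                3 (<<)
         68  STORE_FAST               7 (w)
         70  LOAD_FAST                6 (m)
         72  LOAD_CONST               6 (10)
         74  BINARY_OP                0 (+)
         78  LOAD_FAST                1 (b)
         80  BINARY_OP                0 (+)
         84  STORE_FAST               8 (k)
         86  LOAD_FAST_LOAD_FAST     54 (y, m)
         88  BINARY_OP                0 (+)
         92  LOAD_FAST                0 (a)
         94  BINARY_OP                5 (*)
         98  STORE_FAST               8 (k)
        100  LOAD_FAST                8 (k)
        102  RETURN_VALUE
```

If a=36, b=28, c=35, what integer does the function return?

LOAD_FAST_LOAD_FAST c,a → push 35,36. Stack: [35, 36]
BINARY_OP * → 35 * 36 = 1260. Stack: [1260]
STORE_FAST y → y=1260. Stack: []
LOAD_FAST_LOAD_FAST a,a → push 36,36. Stack: [36, 36]
BINARY_OP + → 36 + 36 = 72. Stack: [72]
STORE_FAST y → y=72. Stack: []
LOAD_CONST → push 8. Stack: [8]
LOAD_FAST c → push 35. Stack: [8, 35]
BINARY_OP - → 8 - 35 = -27. Stack: [-27]
LOAD_FAST b → push 28. Stack: [-27, 28]
BINARY_OP % → -27 % 28 = 1. Stack: [1]
STORE_FAST r → r=1. Stack: []
LOAD_FAST c → push 35. Stack: [35]
LOAD_CONST → push 1. Stack: [35, 1]
BINARY_OP & → 35 & 1 = 1. Stack: [1]
STORE_FAST s → s=1. Stack: []
LOAD_CONST → push 3. Stack: [3]
LOAD_FAST c → push 35. Stack: [3, 35]
BINARY_OP + → 3 + 35 = 38. Stack: [38]
STORE_FAST m → m=38. Stack: []
LOAD_CONST → push 6. Stack: [6]
LOAD_FAST b → push 28. Stack: [6, 28]
BINARY_OP - → 6 - 28 = -22. Stack: [-22]
LOAD_CONST → push 4. Stack: [-22, 4]
BINARY_OP << → -22 << 4 = -352. Stack: [-352]
STORE_FAST w → w=-352. Stack: []
LOAD_FAST m → push 38. Stack: [38]
LOAD_CONST → push 10. Stack: [38, 10]
BINARY_OP + → 38 + 10 = 48. Stack: [48]
LOAD_FAST b → push 28. Stack: [48, 28]
BINARY_OP + → 48 + 28 = 76. Stack: [76]
STORE_FAST k → k=76. Stack: []
LOAD_FAST_LOAD_FAST y,m → push 72,38. Stack: [72, 38]
BINARY_OP + → 72 + 38 = 110. Stack: [110]
LOAD_FAST a → push 36. Stack: [110, 36]
BINARY_OP * → 110 * 36 = 3960. Stack: [3960]
STORE_FAST k → k=3960. Stack: []
LOAD_FAST k → push 3960. Stack: [3960]
RETURN_VALUE → return 3960.

3960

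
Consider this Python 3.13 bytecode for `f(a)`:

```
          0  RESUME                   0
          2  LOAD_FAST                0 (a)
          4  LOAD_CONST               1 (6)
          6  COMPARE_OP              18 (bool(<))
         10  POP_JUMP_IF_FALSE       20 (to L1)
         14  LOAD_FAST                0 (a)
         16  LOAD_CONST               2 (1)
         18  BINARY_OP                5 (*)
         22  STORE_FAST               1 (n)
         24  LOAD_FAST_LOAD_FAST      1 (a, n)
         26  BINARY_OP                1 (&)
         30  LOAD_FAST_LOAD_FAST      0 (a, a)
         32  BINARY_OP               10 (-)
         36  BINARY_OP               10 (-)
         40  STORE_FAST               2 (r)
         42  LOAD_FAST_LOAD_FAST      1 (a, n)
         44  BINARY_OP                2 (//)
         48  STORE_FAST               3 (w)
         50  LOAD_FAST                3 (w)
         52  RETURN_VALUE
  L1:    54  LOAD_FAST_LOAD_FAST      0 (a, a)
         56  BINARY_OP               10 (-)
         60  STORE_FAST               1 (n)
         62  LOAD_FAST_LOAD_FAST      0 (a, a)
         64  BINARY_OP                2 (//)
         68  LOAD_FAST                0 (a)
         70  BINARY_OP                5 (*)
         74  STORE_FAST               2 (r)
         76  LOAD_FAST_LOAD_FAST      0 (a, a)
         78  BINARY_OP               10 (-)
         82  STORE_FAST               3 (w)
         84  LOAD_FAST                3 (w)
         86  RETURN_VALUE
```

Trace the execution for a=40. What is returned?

0

LOAD_FAST a → push 40. Stack: [40]
LOAD_CONST → push 6. Stack: [40, 6]
COMPARE_OP bool(<) → 40 vs 6 = False. Stack: [False]
POP_JUMP_IF_FALSE → pop False; jump. Stack: []
LOAD_FAST_LOAD_FAST a,a → push 40,40. Stack: [40, 40]
BINARY_OP - → 40 - 40 = 0. Stack: [0]
STORE_FAST n → n=0. Stack: []
LOAD_FAST_LOAD_FAST a,a → push 40,40. Stack: [40, 40]
BINARY_OP // → 40 // 40 = 1. Stack: [1]
LOAD_FAST a → push 40. Stack: [1, 40]
BINARY_OP * → 1 * 40 = 40. Stack: [40]
STORE_FAST r → r=40. Stack: []
LOAD_FAST_LOAD_FAST a,a → push 40,40. Stack: [40, 40]
BINARY_OP - → 40 - 40 = 0. Stack: [0]
STORE_FAST w → w=0. Stack: []
LOAD_FAST w → push 0. Stack: [0]
RETURN_VALUE → return 0.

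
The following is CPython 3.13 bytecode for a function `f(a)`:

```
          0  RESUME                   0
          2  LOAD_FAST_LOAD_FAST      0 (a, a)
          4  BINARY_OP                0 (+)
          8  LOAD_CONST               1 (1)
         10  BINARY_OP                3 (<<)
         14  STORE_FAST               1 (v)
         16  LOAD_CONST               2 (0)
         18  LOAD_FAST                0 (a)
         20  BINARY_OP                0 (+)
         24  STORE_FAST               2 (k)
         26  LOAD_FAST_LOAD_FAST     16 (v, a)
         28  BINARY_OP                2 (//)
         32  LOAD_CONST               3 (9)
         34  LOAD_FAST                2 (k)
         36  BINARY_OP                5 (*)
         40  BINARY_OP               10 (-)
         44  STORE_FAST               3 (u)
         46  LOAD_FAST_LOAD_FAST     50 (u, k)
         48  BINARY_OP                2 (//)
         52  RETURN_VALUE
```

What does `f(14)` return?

LOAD_FAST_LOAD_FAST a,a → push 14,14. Stack: [14, 14]
BINARY_OP + → 14 + 14 = 28. Stack: [28]
LOAD_CONST → push 1. Stack: [28, 1]
BINARY_OP << → 28 << 1 = 56. Stack: [56]
STORE_FAST v → v=56. Stack: []
LOAD_CONST → push 0. Stack: [0]
LOAD_FAST a → push 14. Stack: [0, 14]
BINARY_OP + → 0 + 14 = 14. Stack: [14]
STORE_FAST k → k=14. Stack: []
LOAD_FAST_LOAD_FAST v,a → push 56,14. Stack: [56, 14]
BINARY_OP // → 56 // 14 = 4. Stack: [4]
LOAD_CONST → push 9. Stack: [4, 9]
LOAD_FAST k → push 14. Stack: [4, 9, 14]
BINARY_OP * → 9 * 14 = 126. Stack: [4, 126]
BINARY_OP - → 4 - 126 = -122. Stack: [-122]
STORE_FAST u → u=-122. Stack: []
LOAD_FAST_LOAD_FAST u,k → push -122,14. Stack: [-122, 14]
BINARY_OP // → -122 // 14 = -9. Stack: [-9]
RETURN_VALUE → return -9.

-9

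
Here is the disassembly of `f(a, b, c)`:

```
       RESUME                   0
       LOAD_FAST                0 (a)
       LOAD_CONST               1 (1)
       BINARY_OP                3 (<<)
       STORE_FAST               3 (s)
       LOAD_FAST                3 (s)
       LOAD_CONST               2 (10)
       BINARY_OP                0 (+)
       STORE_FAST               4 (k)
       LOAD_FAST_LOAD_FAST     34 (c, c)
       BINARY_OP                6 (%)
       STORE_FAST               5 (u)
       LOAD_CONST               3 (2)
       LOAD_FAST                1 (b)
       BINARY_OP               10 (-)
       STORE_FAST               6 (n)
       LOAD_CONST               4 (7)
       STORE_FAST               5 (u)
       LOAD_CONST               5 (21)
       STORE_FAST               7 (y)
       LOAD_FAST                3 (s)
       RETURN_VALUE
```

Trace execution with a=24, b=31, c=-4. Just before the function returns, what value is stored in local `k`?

LOAD_FAST a → push 24. Stack: [24]
LOAD_CONST → push 1. Stack: [24, 1]
BINARY_OP << → 24 << 1 = 48. Stack: [48]
STORE_FAST s → s=48. Stack: []
LOAD_FAST s → push 48. Stack: [48]
LOAD_CONST → push 10. Stack: [48, 10]
BINARY_OP + → 48 + 10 = 58. Stack: [58]
STORE_FAST k → k=58. Stack: []
LOAD_FAST_LOAD_FAST c,c → push -4,-4. Stack: [-4, -4]
BINARY_OP % → -4 % -4 = 0. Stack: [0]
STORE_FAST u → u=0. Stack: []
LOAD_CONST → push 2. Stack: [2]
LOAD_FAST b → push 31. Stack: [2, 31]
BINARY_OP - → 2 - 31 = -29. Stack: [-29]
STORE_FAST n → n=-29. Stack: []
LOAD_CONST → push 7. Stack: [7]
STORE_FAST u → u=7. Stack: []
LOAD_CONST → push 21. Stack: [21]
STORE_FAST y → y=21. Stack: []
LOAD_FAST s → push 48. Stack: [48]
RETURN_VALUE → return 48.

58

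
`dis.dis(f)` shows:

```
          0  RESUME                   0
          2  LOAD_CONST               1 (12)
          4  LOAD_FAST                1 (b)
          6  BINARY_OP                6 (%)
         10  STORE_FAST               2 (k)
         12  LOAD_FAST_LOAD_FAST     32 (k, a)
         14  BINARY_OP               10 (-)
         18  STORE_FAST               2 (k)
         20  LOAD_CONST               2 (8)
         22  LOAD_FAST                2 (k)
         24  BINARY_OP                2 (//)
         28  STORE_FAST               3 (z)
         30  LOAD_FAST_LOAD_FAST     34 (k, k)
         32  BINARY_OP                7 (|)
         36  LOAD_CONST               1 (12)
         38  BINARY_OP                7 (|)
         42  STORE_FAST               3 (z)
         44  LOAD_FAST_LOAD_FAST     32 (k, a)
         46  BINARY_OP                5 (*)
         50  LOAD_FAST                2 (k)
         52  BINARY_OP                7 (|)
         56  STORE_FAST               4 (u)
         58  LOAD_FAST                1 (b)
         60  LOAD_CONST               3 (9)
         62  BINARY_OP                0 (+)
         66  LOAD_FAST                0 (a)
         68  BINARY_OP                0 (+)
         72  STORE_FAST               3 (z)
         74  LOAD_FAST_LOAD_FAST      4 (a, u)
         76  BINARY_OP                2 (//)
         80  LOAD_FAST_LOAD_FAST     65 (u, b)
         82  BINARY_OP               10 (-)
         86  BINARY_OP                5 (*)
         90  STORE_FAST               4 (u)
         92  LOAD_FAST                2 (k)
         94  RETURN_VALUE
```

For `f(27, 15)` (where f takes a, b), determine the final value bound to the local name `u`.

LOAD_CONST → push 12. Stack: [12]
LOAD_FAST b → push 15. Stack: [12, 15]
BINARY_OP % → 12 % 15 = 12. Stack: [12]
STORE_FAST k → k=12. Stack: []
LOAD_FAST_LOAD_FAST k,a → push 12,27. Stack: [12, 27]
BINARY_OP - → 12 - 27 = -15. Stack: [-15]
STORE_FAST k → k=-15. Stack: []
LOAD_CONST → push 8. Stack: [8]
LOAD_FAST k → push -15. Stack: [8, -15]
BINARY_OP // → 8 // -15 = -1. Stack: [-1]
STORE_FAST z → z=-1. Stack: []
LOAD_FAST_LOAD_FAST k,k → push -15,-15. Stack: [-15, -15]
BINARY_OP | → -15 | -15 = -15. Stack: [-15]
LOAD_CONST → push 12. Stack: [-15, 12]
BINARY_OP | → -15 | 12 = -3. Stack: [-3]
STORE_FAST z → z=-3. Stack: []
LOAD_FAST_LOAD_FAST k,a → push -15,27. Stack: [-15, 27]
BINARY_OP * → -15 * 27 = -405. Stack: [-405]
LOAD_FAST k → push -15. Stack: [-405, -15]
BINARY_OP | → -405 | -15 = -5. Stack: [-5]
STORE_FAST u → u=-5. Stack: []
LOAD_FAST b → push 15. Stack: [15]
LOAD_CONST → push 9. Stack: [15, 9]
BINARY_OP + → 15 + 9 = 24. Stack: [24]
LOAD_FAST a → push 27. Stack: [24, 27]
BINARY_OP + → 24 + 27 = 51. Stack: [51]
STORE_FAST z → z=51. Stack: []
LOAD_FAST_LOAD_FAST a,u → push 27,-5. Stack: [27, -5]
BINARY_OP // → 27 // -5 = -6. Stack: [-6]
LOAD_FAST_LOAD_FAST u,b → push -5,15. Stack: [-6, -5, 15]
BINARY_OP - → -5 - 15 = -20. Stack: [-6, -20]
BINARY_OP * → -6 * -20 = 120. Stack: [120]
STORE_FAST u → u=120. Stack: []
LOAD_FAST k → push -15. Stack: [-15]
RETURN_VALUE → return -15.

120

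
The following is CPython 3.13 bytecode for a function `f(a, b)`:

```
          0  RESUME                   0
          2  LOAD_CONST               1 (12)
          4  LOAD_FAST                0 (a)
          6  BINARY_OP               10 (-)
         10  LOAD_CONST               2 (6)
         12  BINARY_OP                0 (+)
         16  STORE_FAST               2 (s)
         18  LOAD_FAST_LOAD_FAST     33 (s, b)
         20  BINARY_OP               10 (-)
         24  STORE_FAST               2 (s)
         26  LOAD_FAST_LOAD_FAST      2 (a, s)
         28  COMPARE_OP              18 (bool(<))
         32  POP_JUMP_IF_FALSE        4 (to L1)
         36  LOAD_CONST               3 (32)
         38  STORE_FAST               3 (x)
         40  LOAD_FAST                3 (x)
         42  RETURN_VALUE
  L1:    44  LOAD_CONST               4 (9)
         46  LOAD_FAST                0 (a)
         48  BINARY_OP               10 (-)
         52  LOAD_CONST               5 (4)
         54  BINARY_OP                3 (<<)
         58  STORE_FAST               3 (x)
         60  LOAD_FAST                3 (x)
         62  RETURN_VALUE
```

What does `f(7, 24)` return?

LOAD_CONST → push 12. Stack: [12]
LOAD_FAST a → push 7. Stack: [12, 7]
BINARY_OP - → 12 - 7 = 5. Stack: [5]
LOAD_CONST → push 6. Stack: [5, 6]
BINARY_OP + → 5 + 6 = 11. Stack: [11]
STORE_FAST s → s=11. Stack: []
LOAD_FAST_LOAD_FAST s,b → push 11,24. Stack: [11, 24]
BINARY_OP - → 11 - 24 = -13. Stack: [-13]
STORE_FAST s → s=-13. Stack: []
LOAD_FAST_LOAD_FAST a,s → push 7,-13. Stack: [7, -13]
COMPARE_OP bool(<) → 7 vs -13 = False. Stack: [False]
POP_JUMP_IF_FALSE → pop False; jump. Stack: []
LOAD_CONST → push 9. Stack: [9]
LOAD_FAST a → push 7. Stack: [9, 7]
BINARY_OP - → 9 - 7 = 2. Stack: [2]
LOAD_CONST → push 4. Stack: [2, 4]
BINARY_OP << → 2 << 4 = 32. Stack: [32]
STORE_FAST x → x=32. Stack: []
LOAD_FAST x → push 32. Stack: [32]
RETURN_VALUE → return 32.

32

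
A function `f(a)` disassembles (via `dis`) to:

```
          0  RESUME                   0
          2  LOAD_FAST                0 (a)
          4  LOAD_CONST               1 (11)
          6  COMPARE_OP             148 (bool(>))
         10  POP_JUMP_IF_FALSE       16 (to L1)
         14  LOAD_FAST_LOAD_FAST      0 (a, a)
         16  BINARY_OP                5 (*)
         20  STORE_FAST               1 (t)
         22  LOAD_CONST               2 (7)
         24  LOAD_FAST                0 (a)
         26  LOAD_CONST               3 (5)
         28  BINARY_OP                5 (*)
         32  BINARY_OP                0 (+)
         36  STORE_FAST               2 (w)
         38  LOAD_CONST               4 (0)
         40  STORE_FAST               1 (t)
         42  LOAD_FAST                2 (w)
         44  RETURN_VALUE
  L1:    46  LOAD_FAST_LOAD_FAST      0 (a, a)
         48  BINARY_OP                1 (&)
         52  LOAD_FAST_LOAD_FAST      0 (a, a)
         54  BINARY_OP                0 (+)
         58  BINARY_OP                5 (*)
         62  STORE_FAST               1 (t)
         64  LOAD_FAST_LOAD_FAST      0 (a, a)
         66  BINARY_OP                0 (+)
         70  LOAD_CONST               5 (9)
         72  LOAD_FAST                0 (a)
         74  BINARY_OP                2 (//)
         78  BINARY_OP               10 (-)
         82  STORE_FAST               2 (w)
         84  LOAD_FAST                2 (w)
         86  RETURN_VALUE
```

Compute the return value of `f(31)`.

LOAD_FAST a → push 31. Stack: [31]
LOAD_CONST → push 11. Stack: [31, 11]
COMPARE_OP bool(>) → 31 vs 11 = True. Stack: [True]
POP_JUMP_IF_FALSE → pop True; no jump. Stack: []
LOAD_FAST_LOAD_FAST a,a → push 31,31. Stack: [31, 31]
BINARY_OP * → 31 * 31 = 961. Stack: [961]
STORE_FAST t → t=961. Stack: []
LOAD_CONST → push 7. Stack: [7]
LOAD_FAST a → push 31. Stack: [7, 31]
LOAD_CONST → push 5. Stack: [7, 31, 5]
BINARY_OP * → 31 * 5 = 155. Stack: [7, 155]
BINARY_OP + → 7 + 155 = 162. Stack: [162]
STORE_FAST w → w=162. Stack: []
LOAD_CONST → push 0. Stack: [0]
STORE_FAST t → t=0. Stack: []
LOAD_FAST w → push 162. Stack: [162]
RETURN_VALUE → return 162.

162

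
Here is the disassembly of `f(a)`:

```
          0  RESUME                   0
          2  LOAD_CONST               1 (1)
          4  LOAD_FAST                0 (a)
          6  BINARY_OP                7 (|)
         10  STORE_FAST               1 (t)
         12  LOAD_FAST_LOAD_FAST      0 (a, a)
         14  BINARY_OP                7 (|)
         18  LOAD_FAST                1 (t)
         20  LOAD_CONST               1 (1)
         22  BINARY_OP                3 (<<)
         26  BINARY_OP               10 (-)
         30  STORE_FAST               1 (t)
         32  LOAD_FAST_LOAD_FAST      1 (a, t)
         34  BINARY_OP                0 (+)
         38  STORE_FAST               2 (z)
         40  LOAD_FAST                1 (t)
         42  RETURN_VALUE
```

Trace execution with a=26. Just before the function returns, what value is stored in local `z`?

-2

LOAD_CONST → push 1. Stack: [1]
LOAD_FAST a → push 26. Stack: [1, 26]
BINARY_OP | → 1 | 26 = 27. Stack: [27]
STORE_FAST t → t=27. Stack: []
LOAD_FAST_LOAD_FAST a,a → push 26,26. Stack: [26, 26]
BINARY_OP | → 26 | 26 = 26. Stack: [26]
LOAD_FAST t → push 27. Stack: [26, 27]
LOAD_CONST → push 1. Stack: [26, 27, 1]
BINARY_OP << → 27 << 1 = 54. Stack: [26, 54]
BINARY_OP - → 26 - 54 = -28. Stack: [-28]
STORE_FAST t → t=-28. Stack: []
LOAD_FAST_LOAD_FAST a,t → push 26,-28. Stack: [26, -28]
BINARY_OP + → 26 + -28 = -2. Stack: [-2]
STORE_FAST z → z=-2. Stack: []
LOAD_FAST t → push -28. Stack: [-28]
RETURN_VALUE → return -28.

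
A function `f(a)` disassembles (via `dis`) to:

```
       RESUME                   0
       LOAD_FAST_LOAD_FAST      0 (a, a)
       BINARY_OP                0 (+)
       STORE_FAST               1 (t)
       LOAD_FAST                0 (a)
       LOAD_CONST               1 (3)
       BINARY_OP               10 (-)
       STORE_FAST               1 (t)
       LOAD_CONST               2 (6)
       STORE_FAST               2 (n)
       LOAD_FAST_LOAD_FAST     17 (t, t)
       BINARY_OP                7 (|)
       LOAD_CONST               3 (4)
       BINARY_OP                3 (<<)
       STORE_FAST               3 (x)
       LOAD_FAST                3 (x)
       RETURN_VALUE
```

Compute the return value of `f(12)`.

144

LOAD_FAST_LOAD_FAST a,a → push 12,12. Stack: [12, 12]
BINARY_OP + → 12 + 12 = 24. Stack: [24]
STORE_FAST t → t=24. Stack: []
LOAD_FAST a → push 12. Stack: [12]
LOAD_CONST → push 3. Stack: [12, 3]
BINARY_OP - → 12 - 3 = 9. Stack: [9]
STORE_FAST t → t=9. Stack: []
LOAD_CONST → push 6. Stack: [6]
STORE_FAST n → n=6. Stack: []
LOAD_FAST_LOAD_FAST t,t → push 9,9. Stack: [9, 9]
BINARY_OP | → 9 | 9 = 9. Stack: [9]
LOAD_CONST → push 4. Stack: [9, 4]
BINARY_OP << → 9 << 4 = 144. Stack: [144]
STORE_FAST x → x=144. Stack: []
LOAD_FAST x → push 144. Stack: [144]
RETURN_VALUE → return 144.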